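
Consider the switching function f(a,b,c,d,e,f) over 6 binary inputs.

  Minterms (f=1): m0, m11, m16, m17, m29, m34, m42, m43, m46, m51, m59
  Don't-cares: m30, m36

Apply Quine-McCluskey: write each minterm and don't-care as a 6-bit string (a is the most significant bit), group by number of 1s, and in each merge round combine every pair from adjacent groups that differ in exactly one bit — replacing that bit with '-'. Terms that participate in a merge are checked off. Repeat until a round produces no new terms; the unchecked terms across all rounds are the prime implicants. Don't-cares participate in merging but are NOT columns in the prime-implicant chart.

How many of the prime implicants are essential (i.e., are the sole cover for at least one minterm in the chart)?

7

[col 0] 000000*, 001011*, 010000*, 010001*, 011101, 011110, 100010*, 100100, 101010*, 101011*, 101110*, 110011*, 111011*
[col 1] -01011, 0-0000, 01000-, 1-1011, 10-010, 101-10, 10101-, 11-011
Prime implicants: -01011, 0-0000, 01000-, 011101, 011110, 1-1011, 10-010, 100100, 101-10, 10101-, 11-011
PI chart (minterm → PIs covering it):
  0 | 0-0000  (sole → essential)
  11 | -01011  (sole → essential)
  16 | 0-0000,01000-
  17 | 01000-  (sole → essential)
  29 | 011101  (sole → essential)
  34 | 10-010  (sole → essential)
  42 | 10-010,101-10,10101-
  43 | -01011,1-1011,10101-
  46 | 101-10  (sole → essential)
  51 | 11-011  (sole → essential)
  59 | 1-1011,11-011
Essential prime implicants: -01011, 0-0000, 01000-, 011101, 10-010, 101-10, 11-011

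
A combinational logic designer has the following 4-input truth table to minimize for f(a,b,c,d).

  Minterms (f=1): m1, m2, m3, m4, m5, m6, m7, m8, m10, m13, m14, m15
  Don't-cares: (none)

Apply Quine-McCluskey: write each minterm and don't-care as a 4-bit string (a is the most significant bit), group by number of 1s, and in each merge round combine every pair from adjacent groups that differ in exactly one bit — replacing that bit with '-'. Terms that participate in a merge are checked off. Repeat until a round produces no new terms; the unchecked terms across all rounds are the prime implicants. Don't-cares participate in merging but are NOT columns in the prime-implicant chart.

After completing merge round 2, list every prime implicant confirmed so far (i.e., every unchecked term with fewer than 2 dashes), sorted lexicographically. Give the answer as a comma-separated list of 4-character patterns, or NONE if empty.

Round 0: 0001✓ 0010✓ 0011✓ 0100✓ 0101✓ 0110✓ 0111✓ 1000✓ 1010✓ 1101✓ 1110✓ 1111✓
Round 1: -010✓ -101✓ -110✓ -111✓ 0-01✓ 0-10✓ 0-11✓ 00-1✓ 001-✓ 01-0✓ 01-1✓ 010-✓ 011-✓ 1-10✓ 10-0 11-1✓ 111-✓
Round 2: --10 -1-1 -11- 0--1 0-1- 01--
PIs = {--10, -1-1, -11-, 0--1, 0-1-, 01--, 10-0}

10-0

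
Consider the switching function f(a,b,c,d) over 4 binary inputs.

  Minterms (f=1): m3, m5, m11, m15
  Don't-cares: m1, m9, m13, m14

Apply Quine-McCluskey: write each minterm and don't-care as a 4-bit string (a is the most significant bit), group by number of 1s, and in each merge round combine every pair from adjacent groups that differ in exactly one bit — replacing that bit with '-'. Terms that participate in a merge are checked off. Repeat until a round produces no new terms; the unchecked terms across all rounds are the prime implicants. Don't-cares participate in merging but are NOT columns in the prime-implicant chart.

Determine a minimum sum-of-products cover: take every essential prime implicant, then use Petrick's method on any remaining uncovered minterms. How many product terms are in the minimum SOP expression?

size-2^0 implicants → 0001(✓)  0011(✓)  0101(✓)  1001(✓)  1011(✓)  1101(✓)  1110(✓)  1111(✓)
size-2^1 implicants → -001(✓)  -011(✓)  -101(✓)  0-01(✓)  00-1(✓)  1-01(✓)  1-11(✓)  10-1(✓)  11-1(✓)  111-
size-2^2 implicants → --01  -0-1  1--1
Unchecked terms (primes): --01, -0-1, 1--1, 111-
Minterm coverage:
  m3 ⊆ -0-1 [E]
  m5 ⊆ --01 [E]
  m11 ⊆ -0-1,1--1
  m15 ⊆ 1--1,111-
E = {--01, -0-1}
Petrick residual → 1--1
Cover = c'd + b'd + ad  |cover|=3

3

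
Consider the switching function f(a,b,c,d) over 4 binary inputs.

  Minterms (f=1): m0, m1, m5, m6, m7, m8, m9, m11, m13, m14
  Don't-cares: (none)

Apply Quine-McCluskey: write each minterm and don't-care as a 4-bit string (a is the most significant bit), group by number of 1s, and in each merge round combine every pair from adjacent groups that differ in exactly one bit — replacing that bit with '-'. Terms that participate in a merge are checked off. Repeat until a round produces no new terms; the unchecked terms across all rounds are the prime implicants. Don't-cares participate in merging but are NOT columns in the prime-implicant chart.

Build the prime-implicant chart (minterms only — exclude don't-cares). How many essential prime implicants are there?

4

Round 0: 0000✓ 0001✓ 0101✓ 0110✓ 0111✓ 1000✓ 1001✓ 1011✓ 1101✓ 1110✓
Round 1: -000✓ -001✓ -101✓ -110 0-01✓ 000-✓ 01-1 011- 1-01✓ 10-1 100-✓
Round 2: --01 -00-
PIs = {--01, -00-, -110, 01-1, 011-, 10-1}
Coverage chart:
  m0: -00- ←essential
  m1: --01,-00-
  m5: --01,01-1
  m6: -110,011-
  m7: 01-1,011-
  m8: -00- ←essential
  m9: --01,-00-,10-1
  m11: 10-1 ←essential
  m13: --01 ←essential
  m14: -110 ←essential
Essential: --01, -00-, -110, 10-1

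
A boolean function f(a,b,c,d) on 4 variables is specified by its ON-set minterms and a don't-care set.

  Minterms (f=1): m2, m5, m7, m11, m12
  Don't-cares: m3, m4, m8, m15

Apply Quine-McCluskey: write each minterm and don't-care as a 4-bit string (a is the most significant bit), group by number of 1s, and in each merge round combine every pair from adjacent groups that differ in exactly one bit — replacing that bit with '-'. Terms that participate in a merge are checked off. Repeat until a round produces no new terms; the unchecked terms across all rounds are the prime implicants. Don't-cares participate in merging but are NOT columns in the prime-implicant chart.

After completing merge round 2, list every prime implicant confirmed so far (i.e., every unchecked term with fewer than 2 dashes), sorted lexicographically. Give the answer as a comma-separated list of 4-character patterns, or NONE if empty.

Round 0: 0010✓ 0011✓ 0100✓ 0101✓ 0111✓ 1000✓ 1011✓ 1100✓ 1111✓
Round 1: -011✓ -100 -111✓ 0-11✓ 001- 01-1 010- 1-00 1-11✓
Round 2: --11
PIs = {--11, -100, 001-, 01-1, 010-, 1-00}

-100, 001-, 01-1, 010-, 1-00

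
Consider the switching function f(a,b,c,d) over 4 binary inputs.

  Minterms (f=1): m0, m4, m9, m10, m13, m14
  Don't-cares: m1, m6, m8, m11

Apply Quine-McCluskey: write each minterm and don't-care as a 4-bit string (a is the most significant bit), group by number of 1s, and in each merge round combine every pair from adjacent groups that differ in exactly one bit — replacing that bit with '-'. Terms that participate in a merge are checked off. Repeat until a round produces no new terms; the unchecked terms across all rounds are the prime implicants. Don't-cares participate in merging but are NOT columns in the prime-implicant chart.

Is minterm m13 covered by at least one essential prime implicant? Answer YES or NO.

YES

size-2^0 implicants → 0000(✓)  0001(✓)  0100(✓)  0110(✓)  1000(✓)  1001(✓)  1010(✓)  1011(✓)  1101(✓)  1110(✓)
size-2^1 implicants → -000(✓)  -001(✓)  -110  0-00  000-(✓)  01-0  1-01  1-10  10-0(✓)  10-1(✓)  100-(✓)  101-(✓)
size-2^2 implicants → -00-  10--
Unchecked terms (primes): -00-, -110, 0-00, 01-0, 1-01, 1-10, 10--
Minterm coverage:
  m0 ⊆ -00-,0-00
  m4 ⊆ 0-00,01-0
  m9 ⊆ -00-,1-01,10--
  m10 ⊆ 1-10,10--
  m13 ⊆ 1-01 [E]
  m14 ⊆ -110,1-10
E = {1-01}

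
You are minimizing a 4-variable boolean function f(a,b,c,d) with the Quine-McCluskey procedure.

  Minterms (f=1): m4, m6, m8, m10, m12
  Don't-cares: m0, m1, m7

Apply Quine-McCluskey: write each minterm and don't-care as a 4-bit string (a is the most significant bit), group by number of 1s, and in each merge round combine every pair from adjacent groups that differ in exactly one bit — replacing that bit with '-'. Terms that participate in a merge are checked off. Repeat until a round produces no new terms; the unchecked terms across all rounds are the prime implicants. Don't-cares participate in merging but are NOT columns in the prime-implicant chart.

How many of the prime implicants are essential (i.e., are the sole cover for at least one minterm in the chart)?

[col 0] 0000*, 0001*, 0100*, 0110*, 0111*, 1000*, 1010*, 1100*
[col 1] -000*, -100*, 0-00*, 000-, 01-0, 011-, 1-00*, 10-0
[col 2] --00
Prime implicants: --00, 000-, 01-0, 011-, 10-0
PI chart (minterm → PIs covering it):
  4 | --00,01-0
  6 | 01-0,011-
  8 | --00,10-0
  10 | 10-0  (sole → essential)
  12 | --00  (sole → essential)
Essential prime implicants: --00, 10-0

2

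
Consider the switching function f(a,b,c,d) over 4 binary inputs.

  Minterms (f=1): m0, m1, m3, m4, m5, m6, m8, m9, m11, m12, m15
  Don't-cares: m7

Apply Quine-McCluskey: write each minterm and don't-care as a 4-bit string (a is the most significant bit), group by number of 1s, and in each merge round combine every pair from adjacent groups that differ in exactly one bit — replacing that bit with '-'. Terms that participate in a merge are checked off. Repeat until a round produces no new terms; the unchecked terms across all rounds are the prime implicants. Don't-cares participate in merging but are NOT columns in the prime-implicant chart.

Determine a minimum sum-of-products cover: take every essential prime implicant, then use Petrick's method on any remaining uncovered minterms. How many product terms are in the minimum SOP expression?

[col 0] 0000*, 0001*, 0011*, 0100*, 0101*, 0110*, 0111*, 1000*, 1001*, 1011*, 1100*, 1111*
[col 1] -000*, -001*, -011*, -100*, -111*, 0-00*, 0-01*, 0-11*, 00-1*, 000-*, 01-0*, 01-1*, 010-*, 011-*, 1-00*, 1-11*, 10-1*, 100-*
[col 2] --00, --11, -0-1, -00-, 0--1, 0-0-, 01--
Prime implicants: --00, --11, -0-1, -00-, 0--1, 0-0-, 01--
PI chart (minterm → PIs covering it):
  0 | --00,-00-,0-0-
  1 | -0-1,-00-,0--1,0-0-
  3 | --11,-0-1,0--1
  4 | --00,0-0-,01--
  5 | 0--1,0-0-,01--
  6 | 01--  (sole → essential)
  8 | --00,-00-
  9 | -0-1,-00-
  11 | --11,-0-1
  12 | --00  (sole → essential)
  15 | --11  (sole → essential)
Essential prime implicants: --00, --11, 01--
Petrick residual → -0-1
Minimum SOP uses 4 PIs: c'd' + cd + b'd + a'b

4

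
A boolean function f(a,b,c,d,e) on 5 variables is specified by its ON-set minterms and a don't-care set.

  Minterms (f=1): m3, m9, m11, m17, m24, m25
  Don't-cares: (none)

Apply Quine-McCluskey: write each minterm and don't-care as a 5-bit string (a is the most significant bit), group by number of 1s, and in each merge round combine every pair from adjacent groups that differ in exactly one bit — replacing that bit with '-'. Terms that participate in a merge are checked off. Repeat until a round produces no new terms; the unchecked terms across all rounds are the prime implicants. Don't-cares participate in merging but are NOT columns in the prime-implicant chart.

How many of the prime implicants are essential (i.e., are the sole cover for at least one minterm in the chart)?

3

Round 0: 00011✓ 01001✓ 01011✓ 10001✓ 11000✓ 11001✓
Round 1: -1001 0-011 010-1 1-001 1100-
PIs = {-1001, 0-011, 010-1, 1-001, 1100-}
Coverage chart:
  m3: 0-011 ←essential
  m9: -1001,010-1
  m11: 0-011,010-1
  m17: 1-001 ←essential
  m24: 1100- ←essential
  m25: -1001,1-001,1100-
Essential: 0-011, 1-001, 1100-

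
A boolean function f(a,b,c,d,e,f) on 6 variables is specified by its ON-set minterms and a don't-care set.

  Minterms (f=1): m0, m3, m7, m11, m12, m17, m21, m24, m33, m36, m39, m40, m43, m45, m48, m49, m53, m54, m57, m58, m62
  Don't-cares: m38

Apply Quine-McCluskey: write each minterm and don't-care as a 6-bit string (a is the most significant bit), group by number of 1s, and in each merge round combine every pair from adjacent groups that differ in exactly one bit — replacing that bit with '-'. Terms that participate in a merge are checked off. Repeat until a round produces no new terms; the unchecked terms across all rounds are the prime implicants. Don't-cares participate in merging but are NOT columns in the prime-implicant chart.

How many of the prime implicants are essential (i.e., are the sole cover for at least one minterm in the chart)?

12

Round 0: 000000 000011✓ 000111✓ 001011✓ 001100 010001✓ 010101✓ 011000 100001✓ 100100✓ 100110✓ 100111✓ 101000 101011✓ 101101 110000✓ 110001✓ 110101✓ 110110✓ 111001✓ 111010✓ 111110✓
Round 1: -00111 -01011 -10001✓ -10101✓ 00-011 000-11 010-01✓ 1-0001 1-0110 1001-0 10011- 11-001 11-110 110-01✓ 11000- 111-10
Round 2: -10-01
PIs = {-00111, -01011, -10-01, 00-011, 000-11, 000000, 001100, 011000, 1-0001, 1-0110, 1001-0, 10011-, 101000, 101101, 11-001, 11-110, 11000-, 111-10}
Coverage chart:
  m0: 000000 ←essential
  m3: 00-011,000-11
  m7: -00111,000-11
  m11: -01011,00-011
  m12: 001100 ←essential
  m17: -10-01 ←essential
  m21: -10-01 ←essential
  m24: 011000 ←essential
  m33: 1-0001 ←essential
  m36: 1001-0 ←essential
  m39: -00111,10011-
  m40: 101000 ←essential
  m43: -01011 ←essential
  m45: 101101 ←essential
  m48: 11000- ←essential
  m49: -10-01,1-0001,11-001,11000-
  m53: -10-01 ←essential
  m54: 1-0110,11-110
  m57: 11-001 ←essential
  m58: 111-10 ←essential
  m62: 11-110,111-10
Essential: -01011, -10-01, 000000, 001100, 011000, 1-0001, 1001-0, 101000, 101101, 11-001, 11000-, 111-10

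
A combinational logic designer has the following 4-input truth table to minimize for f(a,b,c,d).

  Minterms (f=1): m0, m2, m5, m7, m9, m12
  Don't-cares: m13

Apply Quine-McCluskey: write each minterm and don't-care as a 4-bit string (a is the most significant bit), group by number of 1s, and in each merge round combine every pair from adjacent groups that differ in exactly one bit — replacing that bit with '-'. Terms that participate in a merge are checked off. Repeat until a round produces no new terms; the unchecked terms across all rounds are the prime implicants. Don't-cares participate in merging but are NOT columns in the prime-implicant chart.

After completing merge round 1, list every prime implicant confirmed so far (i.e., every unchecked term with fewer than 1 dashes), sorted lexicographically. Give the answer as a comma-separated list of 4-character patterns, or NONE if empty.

Round 0: 0000✓ 0010✓ 0101✓ 0111✓ 1001✓ 1100✓ 1101✓
Round 1: -101 00-0 01-1 1-01 110-
PIs = {-101, 00-0, 01-1, 1-01, 110-}

NONE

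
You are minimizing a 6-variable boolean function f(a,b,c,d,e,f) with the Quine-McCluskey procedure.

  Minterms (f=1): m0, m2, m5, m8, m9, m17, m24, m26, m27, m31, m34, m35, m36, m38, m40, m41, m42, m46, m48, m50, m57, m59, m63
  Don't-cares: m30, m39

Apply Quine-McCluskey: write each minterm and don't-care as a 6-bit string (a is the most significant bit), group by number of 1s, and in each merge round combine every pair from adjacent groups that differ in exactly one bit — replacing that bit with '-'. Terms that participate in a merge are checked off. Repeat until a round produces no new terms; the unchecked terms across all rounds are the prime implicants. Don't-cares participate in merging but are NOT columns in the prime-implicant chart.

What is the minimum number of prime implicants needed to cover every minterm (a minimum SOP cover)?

size-2^0 implicants → 000000(✓)  000010(✓)  000101  001000(✓)  001001(✓)  010001  011000(✓)  011010(✓)  011011(✓)  011110(✓)  011111(✓)  100010(✓)  100011(✓)  100100(✓)  100110(✓)  100111(✓)  101000(✓)  101001(✓)  101010(✓)  101110(✓)  110000(✓)  110010(✓)  111001(✓)  111011(✓)  111111(✓)
size-2^1 implicants → -00010  -01000(✓)  -01001(✓)  -11011(✓)  -11111(✓)  0-1000  00-000  0000-0  00100-(✓)  011-10(✓)  011-11(✓)  0110-0  01101-(✓)  01111-(✓)  1-0010  1-1001  10-010(✓)  10-110(✓)  100-10(✓)  100-11(✓)  10001-(✓)  1001-0  10011-(✓)  101-10(✓)  1010-0  10100-(✓)  1100-0  111-11(✓)  1110-1
size-2^2 implicants → -0100-  -11-11  011-1-  10--10  100-1-
Unchecked terms (primes): -00010, -0100-, -11-11, 0-1000, 00-000, 0000-0, 000101, 010001, 011-1-, 0110-0, 1-0010, 1-1001, 10--10, 100-1-, 1001-0, 1010-0, 1100-0, 1110-1
Minterm coverage:
  m0 ⊆ 00-000,0000-0
  m2 ⊆ -00010,0000-0
  m5 ⊆ 000101 [E]
  m8 ⊆ -0100-,0-1000,00-000
  m9 ⊆ -0100- [E]
  m17 ⊆ 010001 [E]
  m24 ⊆ 0-1000,0110-0
  m26 ⊆ 011-1-,0110-0
  m27 ⊆ -11-11,011-1-
  m31 ⊆ -11-11,011-1-
  m34 ⊆ -00010,1-0010,10--10,100-1-
  m35 ⊆ 100-1- [E]
  m36 ⊆ 1001-0 [E]
  m38 ⊆ 10--10,100-1-,1001-0
  m40 ⊆ -0100-,1010-0
  m41 ⊆ -0100-,1-1001
  m42 ⊆ 10--10,1010-0
  m46 ⊆ 10--10 [E]
  m48 ⊆ 1100-0 [E]
  m50 ⊆ 1-0010,1100-0
  m57 ⊆ 1-1001,1110-1
  m59 ⊆ -11-11,1110-1
  m63 ⊆ -11-11 [E]
E = {-0100-, -11-11, 000101, 010001, 10--10, 100-1-, 1001-0, 1100-0}
Petrick residual → 0000-0, 0110-0, 1-1001
Cover = b'cd'e' + bcef + a'b'c'd'f' + a'b'c'de'f + a'bc'd'e'f + a'bcd'f' + acd'e'f + ab'ef' + ab'c'e + ab'c'df' + abc'd'f'  |cover|=11

11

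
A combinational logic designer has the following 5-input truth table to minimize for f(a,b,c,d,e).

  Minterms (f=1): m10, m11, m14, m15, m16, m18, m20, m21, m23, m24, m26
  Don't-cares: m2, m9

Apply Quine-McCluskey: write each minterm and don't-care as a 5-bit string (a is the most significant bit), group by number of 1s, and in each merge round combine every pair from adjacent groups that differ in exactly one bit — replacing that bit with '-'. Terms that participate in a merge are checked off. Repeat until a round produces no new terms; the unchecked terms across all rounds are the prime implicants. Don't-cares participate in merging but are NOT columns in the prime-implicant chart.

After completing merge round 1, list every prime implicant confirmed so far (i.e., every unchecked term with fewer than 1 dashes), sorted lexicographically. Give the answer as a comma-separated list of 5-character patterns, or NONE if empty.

[col 0] 00010*, 01001*, 01010*, 01011*, 01110*, 01111*, 10000*, 10010*, 10100*, 10101*, 10111*, 11000*, 11010*
[col 1] -0010*, -1010*, 0-010*, 01-10*, 01-11*, 010-1, 0101-*, 0111-*, 1-000*, 1-010*, 10-00, 100-0*, 101-1, 1010-, 110-0*
[col 2] --010, 01-1-, 1-0-0
Prime implicants: --010, 01-1-, 010-1, 1-0-0, 10-00, 101-1, 1010-

NONE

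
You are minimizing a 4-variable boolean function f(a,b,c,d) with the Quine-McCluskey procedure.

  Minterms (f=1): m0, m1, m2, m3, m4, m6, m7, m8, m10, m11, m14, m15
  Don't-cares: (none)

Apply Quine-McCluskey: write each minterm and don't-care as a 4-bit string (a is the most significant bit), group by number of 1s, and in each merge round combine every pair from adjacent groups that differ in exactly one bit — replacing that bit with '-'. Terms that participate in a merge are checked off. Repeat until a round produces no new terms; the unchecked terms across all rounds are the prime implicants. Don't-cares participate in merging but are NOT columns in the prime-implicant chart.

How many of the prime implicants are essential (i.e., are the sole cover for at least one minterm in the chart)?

size-2^0 implicants → 0000(✓)  0001(✓)  0010(✓)  0011(✓)  0100(✓)  0110(✓)  0111(✓)  1000(✓)  1010(✓)  1011(✓)  1110(✓)  1111(✓)
size-2^1 implicants → -000(✓)  -010(✓)  -011(✓)  -110(✓)  -111(✓)  0-00(✓)  0-10(✓)  0-11(✓)  00-0(✓)  00-1(✓)  000-(✓)  001-(✓)  01-0(✓)  011-(✓)  1-10(✓)  1-11(✓)  10-0(✓)  101-(✓)  111-(✓)
size-2^2 implicants → --10(✓)  --11(✓)  -0-0  -01-(✓)  -11-(✓)  0--0  0-1-(✓)  00--  1-1-(✓)
size-2^3 implicants → --1-
Unchecked terms (primes): --1-, -0-0, 0--0, 00--
Minterm coverage:
  m0 ⊆ -0-0,0--0,00--
  m1 ⊆ 00-- [E]
  m2 ⊆ --1-,-0-0,0--0,00--
  m3 ⊆ --1-,00--
  m4 ⊆ 0--0 [E]
  m6 ⊆ --1-,0--0
  m7 ⊆ --1- [E]
  m8 ⊆ -0-0 [E]
  m10 ⊆ --1-,-0-0
  m11 ⊆ --1- [E]
  m14 ⊆ --1- [E]
  m15 ⊆ --1- [E]
E = {--1-, -0-0, 0--0, 00--}

4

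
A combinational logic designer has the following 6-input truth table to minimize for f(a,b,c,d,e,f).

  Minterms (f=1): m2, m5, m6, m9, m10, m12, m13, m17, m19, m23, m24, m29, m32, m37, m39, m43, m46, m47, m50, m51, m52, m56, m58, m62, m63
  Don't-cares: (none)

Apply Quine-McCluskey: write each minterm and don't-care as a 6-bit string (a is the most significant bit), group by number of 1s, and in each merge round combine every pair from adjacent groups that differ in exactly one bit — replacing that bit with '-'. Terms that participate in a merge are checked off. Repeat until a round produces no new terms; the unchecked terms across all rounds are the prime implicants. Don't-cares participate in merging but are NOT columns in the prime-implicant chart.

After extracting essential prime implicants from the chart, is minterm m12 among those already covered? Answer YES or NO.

size-2^0 implicants → 000010(✓)  000101(✓)  000110(✓)  001001(✓)  001010(✓)  001100(✓)  001101(✓)  010001(✓)  010011(✓)  010111(✓)  011000(✓)  011101(✓)  100000  100101(✓)  100111(✓)  101011(✓)  101110(✓)  101111(✓)  110010(✓)  110011(✓)  110100  111000(✓)  111010(✓)  111110(✓)  111111(✓)
size-2^1 implicants → -00101  -10011  -11000  0-1101  00-010  00-101  000-10  001-01  00110-  010-11  0100-1  1-1110(✓)  1-1111(✓)  10-111  1001-1  101-11  10111-(✓)  11-010  11001-  111-10  1110-0  11111-(✓)
size-2^2 implicants → 1-111-
Unchecked terms (primes): -00101, -10011, -11000, 0-1101, 00-010, 00-101, 000-10, 001-01, 00110-, 010-11, 0100-1, 1-111-, 10-111, 100000, 1001-1, 101-11, 11-010, 11001-, 110100, 111-10, 1110-0
Minterm coverage:
  m2 ⊆ 00-010,000-10
  m5 ⊆ -00101,00-101
  m6 ⊆ 000-10 [E]
  m9 ⊆ 001-01 [E]
  m10 ⊆ 00-010 [E]
  m12 ⊆ 00110- [E]
  m13 ⊆ 0-1101,00-101,001-01,00110-
  m17 ⊆ 0100-1 [E]
  m19 ⊆ -10011,010-11,0100-1
  m23 ⊆ 010-11 [E]
  m24 ⊆ -11000 [E]
  m29 ⊆ 0-1101 [E]
  m32 ⊆ 100000 [E]
  m37 ⊆ -00101,1001-1
  m39 ⊆ 10-111,1001-1
  m43 ⊆ 101-11 [E]
  m46 ⊆ 1-111- [E]
  m47 ⊆ 1-111-,10-111,101-11
  m50 ⊆ 11-010,11001-
  m51 ⊆ -10011,11001-
  m52 ⊆ 110100 [E]
  m56 ⊆ -11000,1110-0
  m58 ⊆ 11-010,111-10,1110-0
  m62 ⊆ 1-111-,111-10
  m63 ⊆ 1-111- [E]
E = {-11000, 0-1101, 00-010, 000-10, 001-01, 00110-, 010-11, 0100-1, 1-111-, 100000, 101-11, 110100}

YES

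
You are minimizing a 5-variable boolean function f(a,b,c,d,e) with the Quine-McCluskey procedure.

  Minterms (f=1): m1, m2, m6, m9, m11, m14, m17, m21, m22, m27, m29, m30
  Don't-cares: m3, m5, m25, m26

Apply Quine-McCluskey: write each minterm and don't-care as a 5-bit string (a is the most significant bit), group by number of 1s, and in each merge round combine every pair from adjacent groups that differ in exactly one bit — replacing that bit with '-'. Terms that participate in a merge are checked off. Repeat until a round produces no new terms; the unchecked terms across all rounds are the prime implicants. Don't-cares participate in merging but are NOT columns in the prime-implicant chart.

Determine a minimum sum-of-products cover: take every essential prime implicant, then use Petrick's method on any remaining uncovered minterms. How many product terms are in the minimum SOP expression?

5

[col 0] 00001*, 00010*, 00011*, 00101*, 00110*, 01001*, 01011*, 01110*, 10001*, 10101*, 10110*, 11001*, 11010*, 11011*, 11101*, 11110*
[col 1] -0001*, -0101*, -0110*, -1001*, -1011*, -1110*, 0-001*, 0-011*, 0-110*, 00-01*, 00-10, 000-1*, 0001-, 010-1*, 1-001*, 1-101*, 1-110*, 10-01*, 11-01*, 11-10, 110-1*, 1101-
[col 2] --001, --110, -0-01, -10-1, 0-0-1, 1--01
Prime implicants: --001, --110, -0-01, -10-1, 0-0-1, 00-10, 0001-, 1--01, 11-10, 1101-
PI chart (minterm → PIs covering it):
  1 | --001,-0-01,0-0-1
  2 | 00-10,0001-
  6 | --110,00-10
  9 | --001,-10-1,0-0-1
  11 | -10-1,0-0-1
  14 | --110  (sole → essential)
  17 | --001,-0-01,1--01
  21 | -0-01,1--01
  22 | --110  (sole → essential)
  27 | -10-1,1101-
  29 | 1--01  (sole → essential)
  30 | --110,11-10
Essential prime implicants: --110, 1--01
Petrick residual → --001, -10-1, 00-10
Minimum SOP uses 5 PIs: c'd'e + cde' + bc'e + a'b'de' + ad'e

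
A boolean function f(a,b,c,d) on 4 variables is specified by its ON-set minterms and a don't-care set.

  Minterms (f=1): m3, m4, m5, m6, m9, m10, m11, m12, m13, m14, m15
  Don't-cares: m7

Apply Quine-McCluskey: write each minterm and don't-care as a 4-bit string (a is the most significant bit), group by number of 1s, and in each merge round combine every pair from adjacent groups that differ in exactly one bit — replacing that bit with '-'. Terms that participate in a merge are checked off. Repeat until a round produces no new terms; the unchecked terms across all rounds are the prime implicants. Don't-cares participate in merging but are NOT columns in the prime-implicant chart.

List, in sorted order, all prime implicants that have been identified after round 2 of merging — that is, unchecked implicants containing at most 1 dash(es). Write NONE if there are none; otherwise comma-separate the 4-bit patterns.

[col 0] 0011*, 0100*, 0101*, 0110*, 0111*, 1001*, 1010*, 1011*, 1100*, 1101*, 1110*, 1111*
[col 1] -011*, -100*, -101*, -110*, -111*, 0-11*, 01-0*, 01-1*, 010-*, 011-*, 1-01*, 1-10*, 1-11*, 10-1*, 101-*, 11-0*, 11-1*, 110-*, 111-*
[col 2] --11, -1-0*, -1-1*, -10-*, -11-*, 01--*, 1--1, 1-1-, 11--*
[col 3] -1--
Prime implicants: --11, -1--, 1--1, 1-1-

NONE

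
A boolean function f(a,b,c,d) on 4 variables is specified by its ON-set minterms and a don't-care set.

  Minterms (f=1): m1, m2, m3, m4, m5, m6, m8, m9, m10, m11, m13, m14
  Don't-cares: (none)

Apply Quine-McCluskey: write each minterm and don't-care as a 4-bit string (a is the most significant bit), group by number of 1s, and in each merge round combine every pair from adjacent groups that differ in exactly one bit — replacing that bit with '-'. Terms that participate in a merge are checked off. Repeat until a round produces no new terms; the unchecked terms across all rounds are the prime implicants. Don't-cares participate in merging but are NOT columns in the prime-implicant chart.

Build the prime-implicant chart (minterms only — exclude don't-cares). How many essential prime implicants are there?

3

[col 0] 0001*, 0010*, 0011*, 0100*, 0101*, 0110*, 1000*, 1001*, 1010*, 1011*, 1101*, 1110*
[col 1] -001*, -010*, -011*, -101*, -110*, 0-01*, 0-10*, 00-1*, 001-*, 01-0, 010-, 1-01*, 1-10*, 10-0*, 10-1*, 100-*, 101-*
[col 2] --01, --10, -0-1, -01-, 10--
Prime implicants: --01, --10, -0-1, -01-, 01-0, 010-, 10--
PI chart (minterm → PIs covering it):
  1 | --01,-0-1
  2 | --10,-01-
  3 | -0-1,-01-
  4 | 01-0,010-
  5 | --01,010-
  6 | --10,01-0
  8 | 10--  (sole → essential)
  9 | --01,-0-1,10--
  10 | --10,-01-,10--
  11 | -0-1,-01-,10--
  13 | --01  (sole → essential)
  14 | --10  (sole → essential)
Essential prime implicants: --01, --10, 10--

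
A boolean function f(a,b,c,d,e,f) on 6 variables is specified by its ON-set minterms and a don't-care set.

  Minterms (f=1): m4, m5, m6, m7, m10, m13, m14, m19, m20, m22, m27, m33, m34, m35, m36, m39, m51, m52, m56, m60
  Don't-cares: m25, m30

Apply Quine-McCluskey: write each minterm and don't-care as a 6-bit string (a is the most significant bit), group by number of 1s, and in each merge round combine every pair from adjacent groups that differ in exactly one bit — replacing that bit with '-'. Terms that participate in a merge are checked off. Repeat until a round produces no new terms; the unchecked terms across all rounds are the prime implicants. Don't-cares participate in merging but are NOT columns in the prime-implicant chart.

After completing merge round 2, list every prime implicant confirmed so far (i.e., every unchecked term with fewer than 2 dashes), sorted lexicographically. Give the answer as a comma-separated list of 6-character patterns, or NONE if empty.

-00111, -10011, 00-101, 001-10, 01-011, 0110-1, 1-0011, 100-11, 1000-1, 10001-, 11-100, 111-00

[col 0] 000100*, 000101*, 000110*, 000111*, 001010*, 001101*, 001110*, 010011*, 010100*, 010110*, 011001*, 011011*, 011110*, 100001*, 100010*, 100011*, 100100*, 100111*, 110011*, 110100*, 111000*, 111100*
[col 1] -00100*, -00111, -10011, -10100*, 0-0100*, 0-0110*, 0-1110*, 00-101, 00-110*, 0001-0*, 0001-1*, 00010-*, 00011-*, 001-10, 01-011, 01-110*, 0101-0*, 0110-1, 1-0011, 1-0100*, 100-11, 1000-1, 10001-, 11-100, 111-00
[col 2] --0100, 0--110, 0-01-0, 0001--
Prime implicants: --0100, -00111, -10011, 0--110, 0-01-0, 00-101, 0001--, 001-10, 01-011, 0110-1, 1-0011, 100-11, 1000-1, 10001-, 11-100, 111-00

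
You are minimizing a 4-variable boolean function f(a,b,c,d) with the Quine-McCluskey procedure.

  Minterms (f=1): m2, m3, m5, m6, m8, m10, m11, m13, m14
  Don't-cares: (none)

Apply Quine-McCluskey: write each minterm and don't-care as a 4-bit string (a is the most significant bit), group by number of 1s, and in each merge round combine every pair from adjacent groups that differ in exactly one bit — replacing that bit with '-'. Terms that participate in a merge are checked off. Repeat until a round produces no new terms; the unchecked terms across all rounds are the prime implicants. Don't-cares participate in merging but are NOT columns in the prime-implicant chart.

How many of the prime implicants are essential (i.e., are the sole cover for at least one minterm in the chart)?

4

[col 0] 0010*, 0011*, 0101*, 0110*, 1000*, 1010*, 1011*, 1101*, 1110*
[col 1] -010*, -011*, -101, -110*, 0-10*, 001-*, 1-10*, 10-0, 101-*
[col 2] --10, -01-
Prime implicants: --10, -01-, -101, 10-0
PI chart (minterm → PIs covering it):
  2 | --10,-01-
  3 | -01-  (sole → essential)
  5 | -101  (sole → essential)
  6 | --10  (sole → essential)
  8 | 10-0  (sole → essential)
  10 | --10,-01-,10-0
  11 | -01-  (sole → essential)
  13 | -101  (sole → essential)
  14 | --10  (sole → essential)
Essential prime implicants: --10, -01-, -101, 10-0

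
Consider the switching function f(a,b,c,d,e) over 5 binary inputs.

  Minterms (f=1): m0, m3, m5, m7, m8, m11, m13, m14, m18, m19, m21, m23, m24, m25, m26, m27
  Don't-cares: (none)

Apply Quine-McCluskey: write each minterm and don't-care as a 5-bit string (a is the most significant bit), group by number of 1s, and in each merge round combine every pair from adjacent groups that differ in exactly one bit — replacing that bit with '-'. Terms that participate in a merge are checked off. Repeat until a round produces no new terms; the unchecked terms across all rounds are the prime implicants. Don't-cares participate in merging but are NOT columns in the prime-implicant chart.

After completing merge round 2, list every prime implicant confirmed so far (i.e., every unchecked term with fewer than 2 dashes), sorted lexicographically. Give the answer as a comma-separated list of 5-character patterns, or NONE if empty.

Round 0: 00000✓ 00011✓ 00101✓ 00111✓ 01000✓ 01011✓ 01101✓ 01110 10010✓ 10011✓ 10101✓ 10111✓ 11000✓ 11001✓ 11010✓ 11011✓
Round 1: -0011✓ -0101✓ -0111✓ -1000 -1011✓ 0-000 0-011✓ 0-101 00-11✓ 001-1✓ 1-010✓ 1-011✓ 10-11✓ 1001-✓ 101-1✓ 110-0✓ 110-1✓ 1100-✓ 1101-✓
Round 2: --011 -0-11 -01-1 1-01- 110--
PIs = {--011, -0-11, -01-1, -1000, 0-000, 0-101, 01110, 1-01-, 110--}

-1000, 0-000, 0-101, 01110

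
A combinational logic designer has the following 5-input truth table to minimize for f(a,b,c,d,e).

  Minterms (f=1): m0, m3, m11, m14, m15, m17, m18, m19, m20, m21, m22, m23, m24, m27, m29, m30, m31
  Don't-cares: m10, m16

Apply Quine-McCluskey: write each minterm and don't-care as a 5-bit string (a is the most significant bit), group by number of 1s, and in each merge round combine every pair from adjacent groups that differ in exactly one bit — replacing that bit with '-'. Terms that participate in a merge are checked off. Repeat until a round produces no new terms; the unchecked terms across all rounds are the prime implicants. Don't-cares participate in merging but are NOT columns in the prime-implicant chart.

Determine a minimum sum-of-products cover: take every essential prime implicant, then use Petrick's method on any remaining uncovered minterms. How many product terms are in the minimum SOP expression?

[col 0] 00000*, 00011*, 01010*, 01011*, 01110*, 01111*, 10000*, 10001*, 10010*, 10011*, 10100*, 10101*, 10110*, 10111*, 11000*, 11011*, 11101*, 11110*, 11111*
[col 1] -0000, -0011*, -1011*, -1110*, -1111*, 0-011*, 01-10*, 01-11*, 0101-*, 0111-*, 1-000, 1-011*, 1-101*, 1-110*, 1-111*, 10-00*, 10-01*, 10-10*, 10-11*, 100-0*, 100-1*, 1000-*, 1001-*, 101-0*, 101-1*, 1010-*, 1011-*, 11-11*, 111-1*, 1111-*
[col 2] --011, -1-11, -111-, 01-1-, 1--11, 1-1-1, 1-11-, 10--0*, 10--1*, 10-0-*, 10-1-*, 100--*, 101--*
[col 3] 10---
Prime implicants: --011, -0000, -1-11, -111-, 01-1-, 1--11, 1-000, 1-1-1, 1-11-, 10---
PI chart (minterm → PIs covering it):
  0 | -0000  (sole → essential)
  3 | --011  (sole → essential)
  11 | --011,-1-11,01-1-
  14 | -111-,01-1-
  15 | -1-11,-111-,01-1-
  17 | 10---  (sole → essential)
  18 | 10---  (sole → essential)
  19 | --011,1--11,10---
  20 | 10---  (sole → essential)
  21 | 1-1-1,10---
  22 | 1-11-,10---
  23 | 1--11,1-1-1,1-11-,10---
  24 | 1-000  (sole → essential)
  27 | --011,-1-11,1--11
  29 | 1-1-1  (sole → essential)
  30 | -111-,1-11-
  31 | -1-11,-111-,1--11,1-1-1,1-11-
Essential prime implicants: --011, -0000, 1-000, 1-1-1, 10---
Petrick residual → -111-
Minimum SOP uses 6 PIs: c'de + b'c'd'e' + bcd + ac'd'e' + ace + ab'

6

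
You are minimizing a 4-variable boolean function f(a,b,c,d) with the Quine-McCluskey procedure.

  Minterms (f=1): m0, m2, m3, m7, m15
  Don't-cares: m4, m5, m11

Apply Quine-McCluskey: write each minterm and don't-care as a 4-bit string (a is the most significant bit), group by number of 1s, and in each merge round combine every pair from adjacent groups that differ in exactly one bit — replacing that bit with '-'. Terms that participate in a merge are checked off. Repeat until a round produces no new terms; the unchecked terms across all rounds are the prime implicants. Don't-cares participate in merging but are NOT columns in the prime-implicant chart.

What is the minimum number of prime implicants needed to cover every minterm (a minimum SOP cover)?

Round 0: 0000✓ 0010✓ 0011✓ 0100✓ 0101✓ 0111✓ 1011✓ 1111✓
Round 1: -011✓ -111✓ 0-00 0-11✓ 00-0 001- 01-1 010- 1-11✓
Round 2: --11
PIs = {--11, 0-00, 00-0, 001-, 01-1, 010-}
Coverage chart:
  m0: 0-00,00-0
  m2: 00-0,001-
  m3: --11,001-
  m7: --11,01-1
  m15: --11 ←essential
Essential: --11
Petrick residual → 00-0
Min cover (2 terms): cd + a'b'd'

2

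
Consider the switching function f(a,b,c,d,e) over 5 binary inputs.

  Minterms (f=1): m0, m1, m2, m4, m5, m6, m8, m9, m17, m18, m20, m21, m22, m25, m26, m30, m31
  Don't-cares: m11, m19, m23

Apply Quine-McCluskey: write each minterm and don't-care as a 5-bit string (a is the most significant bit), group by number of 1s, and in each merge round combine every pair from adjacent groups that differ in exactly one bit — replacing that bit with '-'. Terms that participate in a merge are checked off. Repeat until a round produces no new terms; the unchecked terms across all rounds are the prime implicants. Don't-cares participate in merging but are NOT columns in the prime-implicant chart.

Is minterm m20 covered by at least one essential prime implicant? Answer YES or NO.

[col 0] 00000*, 00001*, 00010*, 00100*, 00101*, 00110*, 01000*, 01001*, 01011*, 10001*, 10010*, 10011*, 10100*, 10101*, 10110*, 10111*, 11001*, 11010*, 11110*, 11111*
[col 1] -0001*, -0010*, -0100*, -0101*, -0110*, -1001*, 0-000*, 0-001*, 00-00*, 00-01*, 00-10*, 000-0*, 0000-*, 001-0*, 0010-*, 010-1, 0100-*, 1-001*, 1-010*, 1-110*, 1-111*, 10-01*, 10-10*, 10-11*, 100-1*, 1001-*, 101-0*, 101-1*, 1010-*, 1011-*, 11-10*, 1111-*
[col 2] --001, -0-01, -0-10, -01-0, -010-, 0-00-, 00--0, 00-0-, 1--10, 1-11-, 10--1, 10-1-, 101--
Prime implicants: --001, -0-01, -0-10, -01-0, -010-, 0-00-, 00--0, 00-0-, 010-1, 1--10, 1-11-, 10--1, 10-1-, 101--
PI chart (minterm → PIs covering it):
  0 | 0-00-,00--0,00-0-
  1 | --001,-0-01,0-00-,00-0-
  2 | -0-10,00--0
  4 | -01-0,-010-,00--0,00-0-
  5 | -0-01,-010-,00-0-
  6 | -0-10,-01-0,00--0
  8 | 0-00-  (sole → essential)
  9 | --001,0-00-,010-1
  17 | --001,-0-01,10--1
  18 | -0-10,1--10,10-1-
  20 | -01-0,-010-,101--
  21 | -0-01,-010-,10--1,101--
  22 | -0-10,-01-0,1--10,1-11-,10-1-,101--
  25 | --001  (sole → essential)
  26 | 1--10  (sole → essential)
  30 | 1--10,1-11-
  31 | 1-11-  (sole → essential)
Essential prime implicants: --001, 0-00-, 1--10, 1-11-

NO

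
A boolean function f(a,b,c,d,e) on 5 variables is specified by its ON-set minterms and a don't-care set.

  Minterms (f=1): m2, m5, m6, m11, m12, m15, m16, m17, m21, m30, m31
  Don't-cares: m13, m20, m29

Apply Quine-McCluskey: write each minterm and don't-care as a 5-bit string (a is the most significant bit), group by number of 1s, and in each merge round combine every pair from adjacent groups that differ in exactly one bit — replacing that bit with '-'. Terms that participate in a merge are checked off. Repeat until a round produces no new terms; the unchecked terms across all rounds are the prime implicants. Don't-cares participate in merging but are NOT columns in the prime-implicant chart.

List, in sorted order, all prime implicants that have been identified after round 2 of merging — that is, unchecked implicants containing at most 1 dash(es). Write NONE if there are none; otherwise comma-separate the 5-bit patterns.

00-10, 01-11, 0110-, 1111-

Round 0: 00010✓ 00101✓ 00110✓ 01011✓ 01100✓ 01101✓ 01111✓ 10000✓ 10001✓ 10100✓ 10101✓ 11101✓ 11110✓ 11111✓
Round 1: -0101✓ -1101✓ -1111✓ 0-101✓ 00-10 01-11 011-1✓ 0110- 1-101✓ 10-00✓ 10-01✓ 1000-✓ 1010-✓ 111-1✓ 1111-
Round 2: --101 -11-1 10-0-
PIs = {--101, -11-1, 00-10, 01-11, 0110-, 10-0-, 1111-}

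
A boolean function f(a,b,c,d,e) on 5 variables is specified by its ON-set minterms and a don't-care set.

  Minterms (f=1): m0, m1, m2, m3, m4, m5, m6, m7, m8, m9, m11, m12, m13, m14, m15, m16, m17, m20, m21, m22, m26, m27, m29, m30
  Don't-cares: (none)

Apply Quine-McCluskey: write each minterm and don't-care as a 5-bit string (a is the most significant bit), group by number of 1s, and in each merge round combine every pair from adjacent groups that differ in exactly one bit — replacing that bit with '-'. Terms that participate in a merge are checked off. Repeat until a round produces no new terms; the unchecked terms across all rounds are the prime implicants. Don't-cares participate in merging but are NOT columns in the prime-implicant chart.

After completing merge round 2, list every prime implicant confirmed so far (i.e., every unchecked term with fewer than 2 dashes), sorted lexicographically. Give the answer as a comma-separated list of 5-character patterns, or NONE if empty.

-1011, 11-10, 1101-

size-2^0 implicants → 00000(✓)  00001(✓)  00010(✓)  00011(✓)  00100(✓)  00101(✓)  00110(✓)  00111(✓)  01000(✓)  01001(✓)  01011(✓)  01100(✓)  01101(✓)  01110(✓)  01111(✓)  10000(✓)  10001(✓)  10100(✓)  10101(✓)  10110(✓)  11010(✓)  11011(✓)  11101(✓)  11110(✓)
size-2^1 implicants → -0000(✓)  -0001(✓)  -0100(✓)  -0101(✓)  -0110(✓)  -1011  -1101(✓)  -1110(✓)  0-000(✓)  0-001(✓)  0-011(✓)  0-100(✓)  0-101(✓)  0-110(✓)  0-111(✓)  00-00(✓)  00-01(✓)  00-10(✓)  00-11(✓)  000-0(✓)  000-1(✓)  0000-(✓)  0001-(✓)  001-0(✓)  001-1(✓)  0010-(✓)  0011-(✓)  01-00(✓)  01-01(✓)  01-11(✓)  010-1(✓)  0100-(✓)  011-0(✓)  011-1(✓)  0110-(✓)  0111-(✓)  1-101(✓)  1-110(✓)  10-00(✓)  10-01(✓)  1000-(✓)  101-0(✓)  1010-(✓)  11-10  1101-
size-2^2 implicants → --101  --110  -0-00(✓)  -0-01(✓)  -000-(✓)  -01-0  -010-(✓)  0--00(✓)  0--01(✓)  0--11(✓)  0-0-1(✓)  0-00-(✓)  0-1-0(✓)  0-1-1(✓)  0-10-(✓)  0-11-(✓)  00--0(✓)  00--1(✓)  00-0-(✓)  00-1-(✓)  000--(✓)  001--(✓)  01--1(✓)  01-0-(✓)  011--(✓)  10-0-(✓)
size-2^3 implicants → -0-0-  0---1  0--0-  0-1--  00---
Unchecked terms (primes): --101, --110, -0-0-, -01-0, -1011, 0---1, 0--0-, 0-1--, 00---, 11-10, 1101-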